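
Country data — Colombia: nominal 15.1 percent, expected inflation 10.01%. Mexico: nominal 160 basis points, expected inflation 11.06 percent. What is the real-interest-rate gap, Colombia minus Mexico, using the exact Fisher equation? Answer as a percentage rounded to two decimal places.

Colombia: (1 + 0.1510)/(1 + 0.1001) − 1 = 4.6269%
Mexico: (1 + 0.0160)/(1 + 0.1106) − 1 = -8.5179%
Differential = 4.6269% − (-8.5179%) = 13.1448% → 13.14%.

13.14%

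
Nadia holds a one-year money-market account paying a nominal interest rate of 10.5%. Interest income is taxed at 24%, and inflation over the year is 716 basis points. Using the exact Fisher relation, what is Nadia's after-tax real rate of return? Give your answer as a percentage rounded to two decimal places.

0.77%

After-tax nominal return = 10.5% × (1 − 0.24) = 7.9800%.
1 + r = 1.07980 / 1.07160 = 1.007652
After-tax real rate = 1.007652 − 1 → 0.77%.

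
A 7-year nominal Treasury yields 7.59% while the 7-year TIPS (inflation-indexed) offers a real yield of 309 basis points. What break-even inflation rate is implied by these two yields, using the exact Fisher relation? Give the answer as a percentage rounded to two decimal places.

(1 + π) = (1 + i)/(1 + r) = 1.07590 / 1.03090 = 1.043651
Break-even inflation = 1.043651 − 1 → 4.37%.

4.37%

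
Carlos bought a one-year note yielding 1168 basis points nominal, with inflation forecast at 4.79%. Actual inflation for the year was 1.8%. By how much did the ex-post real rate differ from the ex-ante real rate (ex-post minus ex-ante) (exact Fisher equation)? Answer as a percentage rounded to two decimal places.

Ex-ante: (1 + 0.1168)/(1 + 0.0479) − 1 = 6.5751%
Ex-post: (1 + 0.1168)/(1 + 0.0180) − 1 = 9.7053%
Difference (ex-post − ex-ante) = 3.1302% → 3.13%.

3.13%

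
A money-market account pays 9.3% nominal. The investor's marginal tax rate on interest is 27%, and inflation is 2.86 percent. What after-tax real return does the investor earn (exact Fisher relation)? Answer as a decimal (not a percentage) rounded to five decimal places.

0.03820

After-tax nominal return = 9.3% × (1 − 0.27) = 6.7890%.
1 + r = 1.06789 / 1.02860 = 1.038198
After-tax real rate = 1.038198 − 1 → 0.03820.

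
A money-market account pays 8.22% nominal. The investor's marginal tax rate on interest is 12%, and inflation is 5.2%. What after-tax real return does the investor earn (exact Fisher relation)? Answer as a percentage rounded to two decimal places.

After-tax nominal return = 8.22% × (1 − 0.12) = 7.2336%.
1 + r = 1.072336 / 1.05200 = 1.019331
After-tax real rate = 1.019331 − 1 → 1.93%.

1.93%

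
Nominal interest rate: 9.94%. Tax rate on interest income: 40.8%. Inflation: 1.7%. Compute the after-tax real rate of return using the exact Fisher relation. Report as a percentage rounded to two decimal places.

4.11%

After-tax nominal return = 9.94% × (1 − 0.408) = 5.88448%.
1 + r = 1.0588448 / 1.01700 = 1.041145
After-tax real rate = 1.041145 − 1 → 4.11%.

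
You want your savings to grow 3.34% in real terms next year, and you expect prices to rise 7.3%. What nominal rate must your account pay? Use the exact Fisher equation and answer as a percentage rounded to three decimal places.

10.884%

(1 + i) = (1 + r)(1 + π) = 1.03340 × 1.07300 = 1.1088382
i = 1.1088382 − 1, so the required nominal rate is 10.884%.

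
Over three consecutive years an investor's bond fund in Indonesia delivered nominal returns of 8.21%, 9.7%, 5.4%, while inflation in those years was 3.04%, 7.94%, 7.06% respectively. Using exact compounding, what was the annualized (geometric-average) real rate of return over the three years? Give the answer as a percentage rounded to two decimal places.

1.66%

Compound the nominal returns: 1.0821 × 1.0970 × 1.0540 = 1.25116514.
Compound inflation: 1.0304 × 1.0794 × 1.0706 = 1.19073605.
Deflate: 1.25116514 / 1.19073605 = 1.05074936.
Annualized real rate = 1.05074936^(1/3) − 1 = 1.6638% → 1.66%.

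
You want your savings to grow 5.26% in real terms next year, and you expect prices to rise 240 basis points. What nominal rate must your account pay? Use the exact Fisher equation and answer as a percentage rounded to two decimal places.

(1 + i) = (1 + r)(1 + π) = 1.05260 × 1.02400 = 1.0778624
i = 1.0778624 − 1, so the required nominal rate is 7.79%.

7.79%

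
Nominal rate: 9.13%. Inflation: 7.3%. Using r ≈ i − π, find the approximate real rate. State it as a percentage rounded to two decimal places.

r ≈ i − π = 9.13% − 7.3% = 1.83%.

1.83%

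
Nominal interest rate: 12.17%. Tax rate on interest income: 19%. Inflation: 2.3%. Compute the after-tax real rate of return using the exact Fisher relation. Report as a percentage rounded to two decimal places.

7.39%

After-tax nominal return = 12.17% × (1 − 0.19) = 9.8577%.
1 + r = 1.098577 / 1.02300 = 1.073878
After-tax real rate = 1.073878 − 1 → 7.39%.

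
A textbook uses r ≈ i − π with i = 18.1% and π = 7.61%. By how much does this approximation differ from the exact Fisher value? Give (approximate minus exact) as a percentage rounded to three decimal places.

Approximate: r ≈ 18.100% − 7.610% = 10.4900%
Exact: (1 + 0.1810)/(1 + 0.0761) − 1 = 9.7482%
Error = 10.4900% − 9.7482% = 0.7418% → 0.742%.

0.742%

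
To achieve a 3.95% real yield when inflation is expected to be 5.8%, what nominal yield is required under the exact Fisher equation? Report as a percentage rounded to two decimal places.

9.98%

(1 + i) = (1 + r)(1 + π) = 1.03950 × 1.05800 = 1.099791
i = 1.099791 − 1, so the required nominal rate is 9.98%.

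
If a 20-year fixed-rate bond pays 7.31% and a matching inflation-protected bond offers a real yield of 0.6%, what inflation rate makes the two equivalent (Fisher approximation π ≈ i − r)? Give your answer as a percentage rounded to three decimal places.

π ≈ i − r = 7.31% − 0.6% → 6.710%.

6.710%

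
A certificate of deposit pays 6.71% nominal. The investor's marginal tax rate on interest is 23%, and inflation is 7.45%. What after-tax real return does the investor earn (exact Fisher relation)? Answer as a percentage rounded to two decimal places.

After-tax nominal return = 6.71% × (1 − 0.23) = 5.1667%.
1 + r = 1.051667 / 1.07450 = 0.9787501
After-tax real rate = 0.9787501 − 1 → -2.12%.

-2.12%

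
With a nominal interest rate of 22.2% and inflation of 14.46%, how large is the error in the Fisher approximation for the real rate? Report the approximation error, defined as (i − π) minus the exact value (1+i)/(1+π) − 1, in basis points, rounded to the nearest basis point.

98 basis points

Approximate: r ≈ 22.200% − 14.460% = 7.7400%
Exact: (1 + 0.2220)/(1 + 0.1446) − 1 = 6.7622%
Error = 7.7400% − 6.7622% = 0.9778% → 98 basis points.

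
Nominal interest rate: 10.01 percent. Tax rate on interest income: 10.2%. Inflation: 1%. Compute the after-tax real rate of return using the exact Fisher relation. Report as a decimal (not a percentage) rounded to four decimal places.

0.0791

After-tax nominal return = 10.01% × (1 − 0.102) = 8.98898%.
1 + r = 1.0898898 / 1.01000 = 1.079099
After-tax real rate = 1.079099 − 1 → 0.0791.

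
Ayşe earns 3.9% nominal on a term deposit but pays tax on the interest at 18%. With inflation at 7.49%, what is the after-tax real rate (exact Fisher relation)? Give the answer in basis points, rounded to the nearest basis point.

-399 basis points

After-tax nominal return = 3.9% × (1 − 0.18) = 3.1980%.
1 + r = 1.03198 / 1.07490 = 0.960071
After-tax real rate = 0.960071 − 1 → -399 basis points.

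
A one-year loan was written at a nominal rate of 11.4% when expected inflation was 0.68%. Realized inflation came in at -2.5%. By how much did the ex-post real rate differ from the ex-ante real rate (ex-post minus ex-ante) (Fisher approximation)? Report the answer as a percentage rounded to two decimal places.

3.18%

Ex-ante: 11.4% − 0.68% = 10.720%
Ex-post: 11.4% − (-2.5%) = 13.900%
Difference (ex-post − ex-ante) = 3.1800% → 3.18%.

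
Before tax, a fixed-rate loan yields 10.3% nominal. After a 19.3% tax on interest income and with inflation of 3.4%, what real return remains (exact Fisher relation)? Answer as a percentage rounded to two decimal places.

After-tax nominal return = 10.3% × (1 − 0.193) = 8.3121%.
1 + r = 1.083121 / 1.03400 = 1.047506
After-tax real rate = 1.047506 − 1 → 4.75%.

4.75%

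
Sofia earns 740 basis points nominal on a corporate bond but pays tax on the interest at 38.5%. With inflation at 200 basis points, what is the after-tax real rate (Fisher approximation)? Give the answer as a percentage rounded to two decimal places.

After-tax nominal return = 7.4% × (1 − 0.385) = 4.5510%.
r ≈ 4.5510% − 2% → 2.55%.

2.55%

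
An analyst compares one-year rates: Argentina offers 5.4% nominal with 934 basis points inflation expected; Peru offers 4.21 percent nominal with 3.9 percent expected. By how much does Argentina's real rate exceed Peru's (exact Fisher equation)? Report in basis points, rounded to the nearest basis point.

-390 basis points

Argentina: (1 + 0.0540)/(1 + 0.0934) − 1 = -3.6034%
Peru: (1 + 0.0421)/(1 + 0.0390) − 1 = 0.2984%
Differential = -3.6034% − 0.2984% = -3.9018% → -390 basis points.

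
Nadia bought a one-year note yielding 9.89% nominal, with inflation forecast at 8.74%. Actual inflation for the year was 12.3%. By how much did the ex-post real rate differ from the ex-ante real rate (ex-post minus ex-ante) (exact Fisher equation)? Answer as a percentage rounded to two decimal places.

-3.20%

Ex-ante: (1 + 0.0989)/(1 + 0.0874) − 1 = 1.0576%
Ex-post: (1 + 0.0989)/(1 + 0.1230) − 1 = -2.1460%
Difference (ex-post − ex-ante) = -3.2036% → -3.20%.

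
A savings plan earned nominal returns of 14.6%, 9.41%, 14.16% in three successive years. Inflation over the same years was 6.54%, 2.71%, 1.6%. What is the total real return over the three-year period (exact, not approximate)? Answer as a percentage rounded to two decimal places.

28.75%

Compound the nominal returns: 1.1460 × 1.0941 × 1.1416 = 1.431382.
Compound inflation: 1.0654 × 1.0271 × 1.0160 = 1.111781.
Deflate: 1.431382 / 1.111781 = 1.287468.
Total real return = 1.287468 − 1 → 28.75%.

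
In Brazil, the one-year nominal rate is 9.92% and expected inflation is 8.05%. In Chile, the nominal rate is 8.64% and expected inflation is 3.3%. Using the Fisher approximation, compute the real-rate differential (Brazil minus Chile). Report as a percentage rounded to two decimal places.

Brazil: 9.92% − 8.05% = 1.870%
Chile: 8.64% − 3.3% = 5.340%
Differential = -3.470% → -3.47%.

-3.47%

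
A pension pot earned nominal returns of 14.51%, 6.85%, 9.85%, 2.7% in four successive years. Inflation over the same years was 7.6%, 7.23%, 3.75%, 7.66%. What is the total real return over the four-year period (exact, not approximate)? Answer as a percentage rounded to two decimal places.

Nominal growth factor = 1.1451 × 1.0685 × 1.0985 × 1.0270 = 1.380348
Price-level growth factor = 1.0760 × 1.0723 × 1.0375 × 1.0766 = 1.288757
Real growth factor = 1.380348 / 1.288757 = 1.071069
Total real return = 1.071069 − 1 → 7.11%.

7.11%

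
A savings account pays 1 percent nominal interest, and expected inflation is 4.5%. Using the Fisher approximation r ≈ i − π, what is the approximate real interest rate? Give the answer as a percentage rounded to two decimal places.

-3.50%

r ≈ i − π = 1% − 4.5% = -3.50%.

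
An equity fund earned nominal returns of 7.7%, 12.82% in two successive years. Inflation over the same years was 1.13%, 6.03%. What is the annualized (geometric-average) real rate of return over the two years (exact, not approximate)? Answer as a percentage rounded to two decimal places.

Nominal growth factor = 1.0770 × 1.1282 = 1.21507140
Price-level growth factor = 1.0113 × 1.0603 = 1.07228139
Real growth factor = 1.21507140 / 1.07228139 = 1.13316468
Annualized real rate = 1.13316468^(1/2) − 1 = 6.4502% → 6.45%.

6.45%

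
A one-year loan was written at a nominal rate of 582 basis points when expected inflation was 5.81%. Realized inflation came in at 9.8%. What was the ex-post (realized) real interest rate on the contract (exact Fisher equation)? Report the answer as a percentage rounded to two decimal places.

-3.62%

Ex-post: (1 + 0.0582)/(1 + 0.0980) − 1 = -3.6248%
So the realized real rate is -3.62%.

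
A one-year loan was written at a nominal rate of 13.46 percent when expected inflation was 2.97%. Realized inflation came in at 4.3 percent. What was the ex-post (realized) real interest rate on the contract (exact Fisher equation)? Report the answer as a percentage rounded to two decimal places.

Ex-post: (1 + 0.1346)/(1 + 0.0430) − 1 = 8.7824%
So the realized real rate is 8.78%.

8.78%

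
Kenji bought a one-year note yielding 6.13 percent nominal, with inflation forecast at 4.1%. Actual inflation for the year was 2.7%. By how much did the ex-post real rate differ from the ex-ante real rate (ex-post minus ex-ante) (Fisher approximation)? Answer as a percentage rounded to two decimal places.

1.40%

Ex-ante: 6.13% − 4.1% = 2.030%
Ex-post: 6.13% − 2.7% = 3.430%
Difference (ex-post − ex-ante) = 1.4000% → 1.40%.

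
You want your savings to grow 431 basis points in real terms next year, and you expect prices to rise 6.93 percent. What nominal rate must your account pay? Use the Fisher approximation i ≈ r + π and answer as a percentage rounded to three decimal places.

11.240%

i ≈ r + π = 4.31% + 6.93% = 11.240%.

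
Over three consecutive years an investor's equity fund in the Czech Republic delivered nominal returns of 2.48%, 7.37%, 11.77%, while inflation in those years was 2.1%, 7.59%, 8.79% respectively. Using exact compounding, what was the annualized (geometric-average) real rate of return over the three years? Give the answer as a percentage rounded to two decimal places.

Compound the nominal returns: 1.0248 × 1.0737 × 1.1177 = 1.22983634.
Compound inflation: 1.0210 × 1.0759 × 1.0879 = 1.19505151.
Deflate: 1.22983634 / 1.19505151 = 1.02910738.
Annualized real rate = 1.02910738^(1/3) − 1 = 0.9610% → 0.96%.

0.96%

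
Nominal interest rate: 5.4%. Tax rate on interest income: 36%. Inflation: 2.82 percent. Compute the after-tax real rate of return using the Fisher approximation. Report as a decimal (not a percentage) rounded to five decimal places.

0.00636

After-tax nominal return = 5.4% × (1 − 0.36) = 3.4560%.
r ≈ 3.4560% − 2.82% → 0.00636.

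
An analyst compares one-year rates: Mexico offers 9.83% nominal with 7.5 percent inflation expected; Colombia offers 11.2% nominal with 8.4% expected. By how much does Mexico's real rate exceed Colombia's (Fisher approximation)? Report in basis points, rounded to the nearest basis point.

Mexico: 9.83% − 7.5% = 2.330%
Colombia: 11.2% − 8.4% = 2.800%
Differential = -0.470% → -47 basis points.

-47 basis points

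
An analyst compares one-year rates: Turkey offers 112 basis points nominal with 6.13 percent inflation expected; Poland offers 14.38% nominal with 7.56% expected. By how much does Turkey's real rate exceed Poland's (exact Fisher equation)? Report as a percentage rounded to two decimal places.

Turkey: (1 + 0.0112)/(1 + 0.0613) − 1 = -4.7206%
Poland: (1 + 0.1438)/(1 + 0.0756) − 1 = 6.3406%
Differential = -4.7206% − 6.3406% = -11.0613% → -11.06%.

-11.06%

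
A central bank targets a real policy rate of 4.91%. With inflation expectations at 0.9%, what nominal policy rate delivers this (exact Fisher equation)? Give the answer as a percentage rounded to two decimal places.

5.85%

(1 + i) = (1 + r)(1 + π) = 1.04910 × 1.00900 = 1.0585419
i = 1.0585419 − 1, so the required nominal rate is 5.85%.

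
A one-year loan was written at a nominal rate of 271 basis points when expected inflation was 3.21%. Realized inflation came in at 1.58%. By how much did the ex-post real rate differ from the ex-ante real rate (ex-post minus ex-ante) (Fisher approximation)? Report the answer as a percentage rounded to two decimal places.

Ex-ante: 2.71% − 3.21% = -0.500%
Ex-post: 2.71% − 1.58% = 1.130%
Difference (ex-post − ex-ante) = 1.6300% → 1.63%.

1.63%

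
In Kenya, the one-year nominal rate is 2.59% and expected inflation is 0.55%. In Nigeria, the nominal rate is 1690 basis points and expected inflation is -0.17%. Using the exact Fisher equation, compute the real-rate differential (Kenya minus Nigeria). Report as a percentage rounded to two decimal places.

Kenya: (1 + 0.0259)/(1 + 0.0055) − 1 = 2.0288%
Nigeria: (1 + 0.1690)/(1 − 0.0017) − 1 = 17.0991%
Differential = 2.0288% − 17.0991% = -15.0702% → -15.07%.

-15.07%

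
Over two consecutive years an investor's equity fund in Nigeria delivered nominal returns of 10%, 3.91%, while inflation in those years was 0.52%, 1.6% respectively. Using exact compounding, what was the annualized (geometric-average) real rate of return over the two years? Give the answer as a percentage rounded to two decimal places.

Compound the nominal returns: 1.1000 × 1.0391 = 1.14301000.
Compound inflation: 1.0052 × 1.0160 = 1.02128320.
Deflate: 1.14301000 / 1.02128320 = 1.11919005.
Annualized real rate = 1.11919005^(1/2) − 1 = 5.7918% → 5.79%.

5.79%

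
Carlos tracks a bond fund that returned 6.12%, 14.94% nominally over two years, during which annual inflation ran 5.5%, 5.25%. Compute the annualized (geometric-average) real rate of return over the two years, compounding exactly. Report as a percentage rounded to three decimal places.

Nominal growth factor = 1.0612 × 1.1494 = 1.21974328
Price-level growth factor = 1.0550 × 1.0525 = 1.11038750
Real growth factor = 1.21974328 / 1.11038750 = 1.09848434
Annualized real rate = 1.09848434^(1/2) − 1 = 4.8086% → 4.809%.

4.809%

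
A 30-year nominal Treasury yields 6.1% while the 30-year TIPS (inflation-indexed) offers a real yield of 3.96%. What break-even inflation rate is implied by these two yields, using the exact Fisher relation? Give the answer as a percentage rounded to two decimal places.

2.06%

(1 + π) = (1 + i)/(1 + r) = 1.06100 / 1.03960 = 1.020585
Break-even inflation = 1.020585 − 1 → 2.06%.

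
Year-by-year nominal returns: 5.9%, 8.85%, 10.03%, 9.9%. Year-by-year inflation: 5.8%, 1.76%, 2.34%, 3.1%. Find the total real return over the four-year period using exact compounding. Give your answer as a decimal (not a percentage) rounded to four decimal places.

Compound the nominal returns: 1.0590 × 1.0885 × 1.1003 × 1.0990 = 1.393905.
Compound inflation: 1.0580 × 1.0176 × 1.0234 × 1.0310 = 1.135970.
Deflate: 1.393905 / 1.135970 = 1.227062.
Total real return = 1.227062 − 1 → 0.2271.

0.2271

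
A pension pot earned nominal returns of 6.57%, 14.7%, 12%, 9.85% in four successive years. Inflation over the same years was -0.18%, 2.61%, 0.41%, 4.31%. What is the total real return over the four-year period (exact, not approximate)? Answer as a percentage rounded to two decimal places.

Nominal growth factor = 1.0657 × 1.1470 × 1.1200 × 1.0985 = 1.503891
Price-level growth factor = 0.9982 × 1.0261 × 1.0041 × 1.0431 = 1.072779
Real growth factor = 1.503891 / 1.072779 = 1.401865
Total real return = 1.401865 − 1 → 40.19%.

40.19%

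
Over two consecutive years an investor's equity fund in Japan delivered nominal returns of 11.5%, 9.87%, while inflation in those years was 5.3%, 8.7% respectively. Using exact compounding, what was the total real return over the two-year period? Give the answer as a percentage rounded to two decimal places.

Compound the nominal returns: 1.1150 × 1.0987 = 1.225051.
Compound inflation: 1.0530 × 1.0870 = 1.144611.
Deflate: 1.225051 / 1.144611 = 1.070277.
Total real return = 1.070277 − 1 → 7.03%.

7.03%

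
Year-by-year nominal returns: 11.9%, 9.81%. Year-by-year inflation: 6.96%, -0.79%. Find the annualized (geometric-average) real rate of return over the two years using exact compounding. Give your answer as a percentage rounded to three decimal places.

7.609%

Nominal growth factor = 1.1190 × 1.0981 = 1.22877390
Price-level growth factor = 1.0696 × 0.9921 = 1.06115016
Real growth factor = 1.22877390 / 1.06115016 = 1.15796420
Annualized real rate = 1.15796420^(1/2) − 1 = 7.6087% → 7.609%.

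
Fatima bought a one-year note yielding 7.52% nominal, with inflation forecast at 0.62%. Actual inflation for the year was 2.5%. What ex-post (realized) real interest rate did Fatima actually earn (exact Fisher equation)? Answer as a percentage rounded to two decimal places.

Ex-post: (1 + 0.0752)/(1 + 0.0250) − 1 = 4.8976%
So the realized real rate is 4.90%.

4.90%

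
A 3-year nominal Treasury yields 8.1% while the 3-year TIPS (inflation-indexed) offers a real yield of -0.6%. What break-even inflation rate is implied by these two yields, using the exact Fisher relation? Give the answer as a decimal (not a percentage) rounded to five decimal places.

(1 + π) = (1 + i)/(1 + r) = 1.08100 / 0.99400 = 1.0875252
Break-even inflation = 1.0875252 − 1 → 0.08753.

0.08753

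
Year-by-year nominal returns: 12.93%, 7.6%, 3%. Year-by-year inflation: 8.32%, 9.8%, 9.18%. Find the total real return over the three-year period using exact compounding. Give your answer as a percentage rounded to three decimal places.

-3.616%

Nominal growth factor = 1.1293 × 1.0760 × 1.0300 = 1.251581
Price-level growth factor = 1.0832 × 1.0980 × 1.0918 = 1.298536
Real growth factor = 1.251581 / 1.298536 = 0.963840
Total real return = 0.963840 − 1 → -3.616%.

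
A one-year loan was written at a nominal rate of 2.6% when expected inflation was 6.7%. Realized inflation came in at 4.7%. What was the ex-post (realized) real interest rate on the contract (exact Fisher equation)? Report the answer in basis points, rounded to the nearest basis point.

Ex-post: (1 + 0.0260)/(1 + 0.0470) − 1 = -2.0057%
So the realized real rate is -201 basis points.

-201 basis points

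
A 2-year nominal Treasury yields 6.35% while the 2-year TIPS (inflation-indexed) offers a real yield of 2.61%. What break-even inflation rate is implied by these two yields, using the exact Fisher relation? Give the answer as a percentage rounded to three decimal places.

(1 + π) = (1 + i)/(1 + r) = 1.06350 / 1.02610 = 1.036449
Break-even inflation = 1.036449 − 1 → 3.645%.

3.645%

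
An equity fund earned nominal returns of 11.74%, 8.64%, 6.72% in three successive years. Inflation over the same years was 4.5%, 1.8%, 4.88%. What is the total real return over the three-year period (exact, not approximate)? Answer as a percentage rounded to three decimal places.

16.115%

Compound the nominal returns: 1.1174 × 1.0864 × 1.0672 = 1.295520.
Compound inflation: 1.0450 × 1.0180 × 1.0488 = 1.115724.
Deflate: 1.295520 / 1.115724 = 1.161148.
Total real return = 1.161148 − 1 → 16.115%.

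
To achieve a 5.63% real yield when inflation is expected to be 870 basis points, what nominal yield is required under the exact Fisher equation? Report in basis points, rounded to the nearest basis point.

(1 + i) = (1 + r)(1 + π) = 1.05630 × 1.08700 = 1.1481981
i = 1.1481981 − 1, so the required nominal rate is 1482 basis points.

1482 basis points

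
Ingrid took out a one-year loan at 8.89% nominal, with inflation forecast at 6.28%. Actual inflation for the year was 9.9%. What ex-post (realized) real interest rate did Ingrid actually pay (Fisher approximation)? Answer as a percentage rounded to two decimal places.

-1.01%

Ex-post: 8.89% − 9.9% = -1.010%
So the realized real rate is -1.01%.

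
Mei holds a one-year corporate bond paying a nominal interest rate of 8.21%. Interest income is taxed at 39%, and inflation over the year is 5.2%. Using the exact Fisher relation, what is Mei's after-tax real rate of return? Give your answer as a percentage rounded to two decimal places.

After-tax nominal return = 8.21% × (1 − 0.39) = 5.0081%.
1 + r = 1.050081 / 1.05200 = 0.998176
After-tax real rate = 0.998176 − 1 → -0.18%.

-0.18%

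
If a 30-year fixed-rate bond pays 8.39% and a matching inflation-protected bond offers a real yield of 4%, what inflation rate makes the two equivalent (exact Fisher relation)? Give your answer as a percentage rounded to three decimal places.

(1 + π) = (1 + i)/(1 + r) = 1.08390 / 1.04000 = 1.042212
Break-even inflation = 1.042212 − 1 → 4.221%.

4.221%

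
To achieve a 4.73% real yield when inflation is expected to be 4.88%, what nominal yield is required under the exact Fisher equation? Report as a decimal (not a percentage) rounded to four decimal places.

(1 + i) = (1 + r)(1 + π) = 1.04730 × 1.04880 = 1.09840824
i = 1.09840824 − 1, so the required nominal rate is 0.0984.

0.0984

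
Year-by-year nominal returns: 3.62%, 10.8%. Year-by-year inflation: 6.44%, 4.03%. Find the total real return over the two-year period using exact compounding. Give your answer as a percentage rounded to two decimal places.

Nominal growth factor = 1.0362 × 1.1080 = 1.148110
Price-level growth factor = 1.0644 × 1.0403 = 1.107295
Real growth factor = 1.148110 / 1.107295 = 1.036859
Total real return = 1.036859 − 1 → 3.69%.

3.69%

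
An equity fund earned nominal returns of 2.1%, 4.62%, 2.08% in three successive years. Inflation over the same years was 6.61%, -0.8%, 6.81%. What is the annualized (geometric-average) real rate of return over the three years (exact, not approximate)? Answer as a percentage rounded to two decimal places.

-1.17%

Nominal growth factor = 1.0210 × 1.0462 × 1.0208 = 1.09038814
Price-level growth factor = 1.0661 × 0.9920 × 1.0681 = 1.12959180
Real growth factor = 1.09038814 / 1.12959180 = 0.96529396
Annualized real rate = 0.96529396^(1/3) − 1 = -1.1705% → -1.17%.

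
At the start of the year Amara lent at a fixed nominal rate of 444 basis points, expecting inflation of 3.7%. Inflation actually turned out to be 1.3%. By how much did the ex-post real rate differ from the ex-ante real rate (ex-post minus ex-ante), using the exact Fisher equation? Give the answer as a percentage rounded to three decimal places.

2.386%

Ex-ante: (1 + 0.0444)/(1 + 0.0370) − 1 = 0.7136%
Ex-post: (1 + 0.0444)/(1 + 0.0130) − 1 = 3.0997%
Difference (ex-post − ex-ante) = 2.3861% → 2.386%.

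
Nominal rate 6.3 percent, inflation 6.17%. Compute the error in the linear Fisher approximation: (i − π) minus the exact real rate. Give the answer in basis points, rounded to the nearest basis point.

1 basis points

Approximate: r ≈ 6.300% − 6.170% = 0.1300%
Exact: (1 + 0.0630)/(1 + 0.0617) − 1 = 0.1224%
Error = 0.1300% − 0.1224% = 0.0076% → 1 basis points.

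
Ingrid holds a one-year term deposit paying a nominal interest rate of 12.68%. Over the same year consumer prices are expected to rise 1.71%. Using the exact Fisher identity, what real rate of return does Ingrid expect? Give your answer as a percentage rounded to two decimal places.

By the Fisher identity, 1 + r = (1 + i)/(1 + π).
1 + r = 1.12680 / 1.01710 = 1.107856
r = 1.107856 − 1 = 10.7856%, i.e. 10.79%.

10.79%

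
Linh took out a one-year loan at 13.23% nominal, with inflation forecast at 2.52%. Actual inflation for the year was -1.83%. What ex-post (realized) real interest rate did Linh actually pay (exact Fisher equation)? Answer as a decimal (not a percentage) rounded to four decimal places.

Ex-post: (1 + 0.1323)/(1 − 0.0183) − 1 = 15.3407%
So the realized real rate is 0.1534.

0.1534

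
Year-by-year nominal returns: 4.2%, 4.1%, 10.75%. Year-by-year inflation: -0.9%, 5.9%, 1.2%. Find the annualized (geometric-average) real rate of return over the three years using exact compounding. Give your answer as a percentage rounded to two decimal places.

4.19%

Compound the nominal returns: 1.0420 × 1.0410 × 1.1075 = 1.20132962.
Compound inflation: 0.9910 × 1.0590 × 1.0120 = 1.06206263.
Deflate: 1.20132962 / 1.06206263 = 1.13112879.
Annualized real rate = 1.13112879^(1/3) − 1 = 4.1927% → 4.19%.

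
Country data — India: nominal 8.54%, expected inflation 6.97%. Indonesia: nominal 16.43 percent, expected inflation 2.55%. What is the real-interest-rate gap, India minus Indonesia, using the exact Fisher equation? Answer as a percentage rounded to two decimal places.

-12.07%

India: (1 + 0.0854)/(1 + 0.0697) − 1 = 1.4677%
Indonesia: (1 + 0.1643)/(1 + 0.0255) − 1 = 13.5349%
Differential = 1.4677% − 13.5349% = -12.0672% → -12.07%.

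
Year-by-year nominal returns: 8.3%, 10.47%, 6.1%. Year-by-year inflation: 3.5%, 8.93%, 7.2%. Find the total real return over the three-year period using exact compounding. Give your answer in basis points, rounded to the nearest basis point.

503 basis points

Compound the nominal returns: 1.0830 × 1.1047 × 1.0610 = 1.269370.
Compound inflation: 1.0350 × 1.0893 × 1.0720 = 1.208600.
Deflate: 1.269370 / 1.208600 = 1.050281.
Total real return = 1.050281 − 1 → 503 basis points.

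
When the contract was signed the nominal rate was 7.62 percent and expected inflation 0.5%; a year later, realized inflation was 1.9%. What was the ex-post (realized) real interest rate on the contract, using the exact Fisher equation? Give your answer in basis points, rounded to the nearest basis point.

561 basis points

Ex-post: (1 + 0.0762)/(1 + 0.0190) − 1 = 5.6133%
So the realized real rate is 561 basis points.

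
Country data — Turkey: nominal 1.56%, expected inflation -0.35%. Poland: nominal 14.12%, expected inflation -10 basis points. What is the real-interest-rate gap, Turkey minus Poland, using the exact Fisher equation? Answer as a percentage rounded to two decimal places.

-12.32%

Turkey: (1 + 0.0156)/(1 − 0.0035) − 1 = 1.9167%
Poland: (1 + 0.1412)/(1 − 0.0010) − 1 = 14.2342%
Differential = 1.9167% − 14.2342% = -12.3175% → -12.32%.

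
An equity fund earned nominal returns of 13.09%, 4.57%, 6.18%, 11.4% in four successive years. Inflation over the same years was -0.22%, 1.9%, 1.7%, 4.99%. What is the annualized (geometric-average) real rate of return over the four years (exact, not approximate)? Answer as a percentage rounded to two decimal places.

6.54%

Compound the nominal returns: 1.1309 × 1.0457 × 1.0618 × 1.1140 = 1.39881160.
Compound inflation: 0.9978 × 1.0190 × 1.0170 × 1.0499 = 1.08564184.
Deflate: 1.39881160 / 1.08564184 = 1.28846508.
Annualized real rate = 1.28846508^(1/4) − 1 = 6.5413% → 6.54%.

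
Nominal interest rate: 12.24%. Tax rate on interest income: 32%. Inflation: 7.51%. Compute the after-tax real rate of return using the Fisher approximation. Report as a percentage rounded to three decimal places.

After-tax nominal return = 12.24% × (1 − 0.32) = 8.3232%.
r ≈ 8.3232% − 7.51% → 0.813%.

0.813%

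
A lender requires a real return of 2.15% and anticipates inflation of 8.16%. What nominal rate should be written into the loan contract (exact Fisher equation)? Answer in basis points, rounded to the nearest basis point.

1049 basis points

(1 + i) = (1 + r)(1 + π) = 1.02150 × 1.08160 = 1.1048544
i = 1.1048544 − 1, so the required nominal rate is 1049 basis points.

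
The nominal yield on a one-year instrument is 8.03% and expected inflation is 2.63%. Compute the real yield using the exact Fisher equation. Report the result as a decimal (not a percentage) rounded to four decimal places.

1 + r = 1.08030 / 1.02630 = 1.052616
r = 1.052616 − 1 = 5.2616%, i.e. 0.0526.

0.0526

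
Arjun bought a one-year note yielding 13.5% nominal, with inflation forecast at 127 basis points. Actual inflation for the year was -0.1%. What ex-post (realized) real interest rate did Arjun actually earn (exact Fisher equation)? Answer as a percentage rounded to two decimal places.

Ex-post: (1 + 0.1350)/(1 − 0.0010) − 1 = 13.6136%
So the realized real rate is 13.61%.

13.61%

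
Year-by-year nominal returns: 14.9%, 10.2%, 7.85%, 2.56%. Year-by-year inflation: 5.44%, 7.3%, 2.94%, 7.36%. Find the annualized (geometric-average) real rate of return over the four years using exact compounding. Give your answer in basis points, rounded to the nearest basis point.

Compound the nominal returns: 1.1490 × 1.1020 × 1.0785 × 1.0256 = 1.40055376.
Compound inflation: 1.0544 × 1.0730 × 1.0294 × 1.0736 = 1.25035054.
Deflate: 1.40055376 / 1.25035054 = 1.12012889.
Annualized real rate = 1.12012889^(1/4) − 1 = 2.8767% → 288 basis points.

288 basis points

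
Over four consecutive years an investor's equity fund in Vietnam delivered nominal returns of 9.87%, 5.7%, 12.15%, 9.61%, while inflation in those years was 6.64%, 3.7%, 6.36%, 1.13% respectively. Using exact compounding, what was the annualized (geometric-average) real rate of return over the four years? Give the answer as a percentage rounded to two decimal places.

4.67%

Compound the nominal returns: 1.0987 × 1.0570 × 1.1215 × 1.0961 = 1.42759023.
Compound inflation: 1.0664 × 1.0370 × 1.0636 × 1.0113 = 1.18948023.
Deflate: 1.42759023 / 1.18948023 = 1.20017987.
Annualized real rate = 1.20017987^(1/4) − 1 = 4.6674% → 4.67%.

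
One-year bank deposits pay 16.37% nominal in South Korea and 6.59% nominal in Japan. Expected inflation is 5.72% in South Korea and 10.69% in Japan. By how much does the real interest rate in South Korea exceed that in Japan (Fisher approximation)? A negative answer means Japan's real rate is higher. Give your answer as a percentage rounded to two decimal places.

South Korea: 16.37% − 5.72% = 10.650%
Japan: 6.59% − 10.69% = -4.100%
Differential = 14.750% → 14.75%.

14.75%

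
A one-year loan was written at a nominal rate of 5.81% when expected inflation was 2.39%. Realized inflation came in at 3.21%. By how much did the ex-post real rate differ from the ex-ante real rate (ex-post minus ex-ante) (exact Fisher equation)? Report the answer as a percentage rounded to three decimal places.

Ex-ante: (1 + 0.0581)/(1 + 0.0239) − 1 = 3.3402%
Ex-post: (1 + 0.0581)/(1 + 0.0321) − 1 = 2.5191%
Difference (ex-post − ex-ante) = -0.8210% → -0.821%.

-0.821%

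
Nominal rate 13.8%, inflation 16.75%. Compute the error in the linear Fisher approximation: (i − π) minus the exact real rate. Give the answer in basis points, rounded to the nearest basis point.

-42 basis points

Approximate: r ≈ 13.800% − 16.750% = -2.9500%
Exact: (1 + 0.1380)/(1 + 0.1675) − 1 = -2.5268%
Error = -2.9500% − (-2.5268%) = -0.4232% → -42 basis points.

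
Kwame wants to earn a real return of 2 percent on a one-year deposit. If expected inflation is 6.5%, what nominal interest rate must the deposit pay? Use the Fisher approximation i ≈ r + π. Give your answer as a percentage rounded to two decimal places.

8.50%

i ≈ r + π = 2% + 6.5% = 8.50%.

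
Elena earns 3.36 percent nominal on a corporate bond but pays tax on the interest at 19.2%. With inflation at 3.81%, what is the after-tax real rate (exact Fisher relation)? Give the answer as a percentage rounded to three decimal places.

After-tax nominal return = 3.36% × (1 − 0.192) = 2.71488%.
1 + r = 1.0271488 / 1.03810 = 0.989451
After-tax real rate = 0.989451 − 1 → -1.055%.

-1.055%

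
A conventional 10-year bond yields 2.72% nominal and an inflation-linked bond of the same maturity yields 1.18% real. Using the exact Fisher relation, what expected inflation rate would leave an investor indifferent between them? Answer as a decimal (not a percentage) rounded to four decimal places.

(1 + π) = (1 + i)/(1 + r) = 1.02720 / 1.01180 = 1.015220
Break-even inflation = 1.015220 − 1 → 0.0152.

0.0152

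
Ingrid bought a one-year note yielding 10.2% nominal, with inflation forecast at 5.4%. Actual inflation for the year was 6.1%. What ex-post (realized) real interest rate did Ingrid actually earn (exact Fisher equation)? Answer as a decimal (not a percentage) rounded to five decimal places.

0.03864

Ex-post: (1 + 0.1020)/(1 + 0.0610) − 1 = 3.8643%
So the realized real rate is 0.03864.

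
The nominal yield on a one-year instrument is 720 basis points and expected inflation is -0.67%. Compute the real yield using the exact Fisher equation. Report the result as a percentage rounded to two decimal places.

7.92%

1 + r = 1.07200 / 0.99330 = 1.079231
r = 1.079231 − 1 = 7.9231%, i.e. 7.92%.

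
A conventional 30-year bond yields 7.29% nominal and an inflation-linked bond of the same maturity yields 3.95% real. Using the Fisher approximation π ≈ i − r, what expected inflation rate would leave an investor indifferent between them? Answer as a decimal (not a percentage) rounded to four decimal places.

π ≈ i − r = 7.29% − 3.95% → 0.0334.

0.0334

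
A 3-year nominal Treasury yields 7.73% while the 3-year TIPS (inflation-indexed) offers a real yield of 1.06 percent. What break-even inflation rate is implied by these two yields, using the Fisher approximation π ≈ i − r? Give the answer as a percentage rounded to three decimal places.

π ≈ i − r = 7.73% − 1.06% → 6.670%.

6.670%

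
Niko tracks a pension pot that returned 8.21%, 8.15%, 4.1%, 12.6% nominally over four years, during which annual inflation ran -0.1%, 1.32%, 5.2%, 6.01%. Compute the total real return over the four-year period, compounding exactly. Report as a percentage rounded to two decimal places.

Compound the nominal returns: 1.0821 × 1.0815 × 1.0410 × 1.1260 = 1.371775.
Compound inflation: 0.9990 × 1.0132 × 1.0520 × 1.0601 = 1.128816.
Deflate: 1.371775 / 1.128816 = 1.215234.
Total real return = 1.215234 − 1 → 21.52%.

21.52%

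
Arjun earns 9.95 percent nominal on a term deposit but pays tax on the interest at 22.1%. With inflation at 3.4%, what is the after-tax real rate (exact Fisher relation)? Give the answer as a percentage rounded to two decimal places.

4.21%

After-tax nominal return = 9.95% × (1 − 0.221) = 7.75105%.
1 + r = 1.0775105 / 1.03400 = 1.042080
After-tax real rate = 1.042080 − 1 → 4.21%.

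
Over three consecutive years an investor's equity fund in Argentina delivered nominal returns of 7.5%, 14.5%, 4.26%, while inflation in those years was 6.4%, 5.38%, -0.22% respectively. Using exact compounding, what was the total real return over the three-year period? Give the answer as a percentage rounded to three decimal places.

Nominal growth factor = 1.0750 × 1.1450 × 1.0426 = 1.283310
Price-level growth factor = 1.0640 × 1.0538 × 0.9978 = 1.118776
Real growth factor = 1.283310 / 1.118776 = 1.147066
Total real return = 1.147066 − 1 → 14.707%.

14.707%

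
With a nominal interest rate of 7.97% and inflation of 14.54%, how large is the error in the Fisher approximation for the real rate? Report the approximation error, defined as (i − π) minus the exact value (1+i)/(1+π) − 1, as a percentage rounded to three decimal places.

-0.834%

Approximate: r ≈ 7.970% − 14.540% = -6.5700%
Exact: (1 + 0.0797)/(1 + 0.1454) − 1 = -5.7360%
Error = -6.5700% − (-5.7360%) = -0.8340% → -0.834%.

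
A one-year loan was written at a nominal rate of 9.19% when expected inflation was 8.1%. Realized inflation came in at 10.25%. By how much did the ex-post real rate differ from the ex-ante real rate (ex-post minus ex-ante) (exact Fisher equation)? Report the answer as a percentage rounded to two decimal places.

Ex-ante: (1 + 0.0919)/(1 + 0.0810) − 1 = 1.0083%
Ex-post: (1 + 0.0919)/(1 + 0.1025) − 1 = -0.9615%
Difference (ex-post − ex-ante) = -1.9698% → -1.97%.

-1.97%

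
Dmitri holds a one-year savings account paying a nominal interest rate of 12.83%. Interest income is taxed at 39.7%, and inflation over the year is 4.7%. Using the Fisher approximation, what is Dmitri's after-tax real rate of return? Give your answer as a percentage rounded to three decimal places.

3.036%

After-tax nominal return = 12.83% × (1 − 0.397) = 7.73649%.
r ≈ 7.73649% − 4.7% → 3.036%.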